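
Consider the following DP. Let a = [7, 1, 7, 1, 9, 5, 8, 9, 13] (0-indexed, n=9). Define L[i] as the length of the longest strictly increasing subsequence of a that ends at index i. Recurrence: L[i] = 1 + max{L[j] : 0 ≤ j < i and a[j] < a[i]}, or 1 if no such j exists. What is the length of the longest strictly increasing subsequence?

   i    0    1    2    3    4    5    6    7    8
a[i]    7    1    7    1    9    5    8    9   13
L[i]    1    1    2    1    3    2    3    4    5

5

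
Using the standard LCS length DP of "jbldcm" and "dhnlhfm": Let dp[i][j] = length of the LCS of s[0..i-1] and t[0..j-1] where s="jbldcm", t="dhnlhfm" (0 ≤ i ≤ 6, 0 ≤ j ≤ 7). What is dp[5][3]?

   ''  d  h  n  l  h  f  m
''  0  0  0  0  0  0  0  0
 j  0  0  0  0  0  0  0  0
 b  0  0  0  0  0  0  0  0
 l  0  0  0  0  1  1  1  1
 d  0  1  1  1  1  1  1  1
 c  0  1  1  1  1  1  1  1
 m  0  1  1  1  1  1  1  2

1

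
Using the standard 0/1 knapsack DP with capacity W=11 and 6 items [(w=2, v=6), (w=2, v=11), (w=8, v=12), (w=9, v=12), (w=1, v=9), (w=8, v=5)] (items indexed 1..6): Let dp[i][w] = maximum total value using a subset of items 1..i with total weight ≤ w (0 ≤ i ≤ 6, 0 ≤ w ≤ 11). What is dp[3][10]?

i\w   0   1   2   3   4   5   6   7   8   9  10  11
  0   0   0   0   0   0   0   0   0   0   0   0   0
  1   0   0   6   6   6   6   6   6   6   6   6   6
  2   0   0  11  11  17  17  17  17  17  17  17  17
  3   0   0  11  11  17  17  17  17  17  17  23  23
  4   0   0  11  11  17  17  17  17  17  17  23  23
  5   0   9  11  20  20  26  26  26  26  26  26  32
  6   0   9  11  20  20  26  26  26  26  26  26  32

23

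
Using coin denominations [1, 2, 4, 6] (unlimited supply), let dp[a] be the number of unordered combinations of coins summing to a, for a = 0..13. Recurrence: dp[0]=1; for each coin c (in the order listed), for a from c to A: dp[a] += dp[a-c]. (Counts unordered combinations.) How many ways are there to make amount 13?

after  coin     0     1     2     3     4     5     6     7     8     9    10    11    12    13
          1     1     1     1     1     1     1     1     1     1     1     1     1     1     1
          2     1     1     2     2     3     3     4     4     5     5     6     6     7     7
          4     1     1     2     2     4     4     6     6     9     9    12    12    16    16
          6     1     1     2     2     4     4     7     7    11    11    16    16    23    23

23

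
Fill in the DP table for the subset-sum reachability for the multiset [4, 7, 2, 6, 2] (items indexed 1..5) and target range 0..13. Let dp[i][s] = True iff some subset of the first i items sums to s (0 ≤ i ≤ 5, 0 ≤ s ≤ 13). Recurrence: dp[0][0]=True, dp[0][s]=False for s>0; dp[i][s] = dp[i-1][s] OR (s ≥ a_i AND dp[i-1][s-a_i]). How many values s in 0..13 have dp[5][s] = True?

i\s   0   1   2   3   4   5   6   7   8   9  10  11  12  13
  0   T   F   F   F   F   F   F   F   F   F   F   F   F   F
  1   T   F   F   F   T   F   F   F   F   F   F   F   F   F
  2   T   F   F   F   T   F   F   T   F   F   F   T   F   F
  3   T   F   T   F   T   F   T   T   F   T   F   T   F   T
  4   T   F   T   F   T   F   T   T   T   T   T   T   T   T
  5   T   F   T   F   T   F   T   T   T   T   T   T   T   T

11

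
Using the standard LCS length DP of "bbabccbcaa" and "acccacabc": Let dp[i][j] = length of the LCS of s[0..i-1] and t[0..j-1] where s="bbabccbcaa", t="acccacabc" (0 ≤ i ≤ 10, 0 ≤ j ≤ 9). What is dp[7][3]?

3

   ''  a  c  c  c  a  c  a  b  c
''  0  0  0  0  0  0  0  0  0  0
 b  0  0  0  0  0  0  0  0  1  1
 b  0  0  0  0  0  0  0  0  1  1
 a  0  1  1  1  1  1  1  1  1  1
 b  0  1  1  1  1  1  1  1  2  2
 c  0  1  2  2  2  2  2  2  2  3
 c  0  1  2  3  3  3  3  3  3  3
 b  0  1  2  3  3  3  3  3  4  4
 c  0  1  2  3  4  4  4  4  4  5
 a  0  1  2  3  4  5  5  5  5  5
 a  0  1  2  3  4  5  5  6  6  6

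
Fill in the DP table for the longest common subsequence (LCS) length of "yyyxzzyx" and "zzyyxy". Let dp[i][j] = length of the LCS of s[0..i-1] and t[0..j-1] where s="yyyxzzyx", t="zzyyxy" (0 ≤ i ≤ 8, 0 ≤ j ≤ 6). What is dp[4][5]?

3

   ''  z  z  y  y  x  y
''  0  0  0  0  0  0  0
 y  0  0  0  1  1  1  1
 y  0  0  0  1  2  2  2
 y  0  0  0  1  2  2  3
 x  0  0  0  1  2  3  3
 z  0  1  1  1  2  3  3
 z  0  1  2  2  2  3  3
 y  0  1  2  3  3  3  4
 x  0  1  2  3  3  4  4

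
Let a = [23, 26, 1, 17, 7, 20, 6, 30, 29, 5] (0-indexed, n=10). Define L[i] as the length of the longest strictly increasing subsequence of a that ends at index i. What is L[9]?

   i    0    1    2    3    4    5    6    7    8    9
a[i]   23   26    1   17    7   20    6   30   29    5
L[i]    1    2    1    2    2    3    2    4    4    2

2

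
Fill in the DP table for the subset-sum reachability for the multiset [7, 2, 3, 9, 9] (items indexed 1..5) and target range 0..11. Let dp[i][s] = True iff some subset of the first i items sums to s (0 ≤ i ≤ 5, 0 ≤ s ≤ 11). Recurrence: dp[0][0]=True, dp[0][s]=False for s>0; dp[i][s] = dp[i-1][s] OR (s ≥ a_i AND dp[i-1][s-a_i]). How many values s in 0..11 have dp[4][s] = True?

8

i\s   0   1   2   3   4   5   6   7   8   9  10  11
  0   T   F   F   F   F   F   F   F   F   F   F   F
  1   T   F   F   F   F   F   F   T   F   F   F   F
  2   T   F   T   F   F   F   F   T   F   T   F   F
  3   T   F   T   T   F   T   F   T   F   T   T   F
  4   T   F   T   T   F   T   F   T   F   T   T   T
  5   T   F   T   T   F   T   F   T   F   T   T   T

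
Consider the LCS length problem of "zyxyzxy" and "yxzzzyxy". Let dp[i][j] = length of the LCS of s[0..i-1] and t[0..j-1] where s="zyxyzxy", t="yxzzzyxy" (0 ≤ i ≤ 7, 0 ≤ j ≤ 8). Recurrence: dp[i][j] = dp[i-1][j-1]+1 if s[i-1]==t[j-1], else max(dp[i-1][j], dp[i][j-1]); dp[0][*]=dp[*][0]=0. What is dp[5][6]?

3

   ''  y  x  z  z  z  y  x  y
''  0  0  0  0  0  0  0  0  0
 z  0  0  0  1  1  1  1  1  1
 y  0  1  1  1  1  1  2  2  2
 x  0  1  2  2  2  2  2  3  3
 y  0  1  2  2  2  2  3  3  4
 z  0  1  2  3  3  3  3  3  4
 x  0  1  2  3  3  3  3  4  4
 y  0  1  2  3  3  3  4  4  5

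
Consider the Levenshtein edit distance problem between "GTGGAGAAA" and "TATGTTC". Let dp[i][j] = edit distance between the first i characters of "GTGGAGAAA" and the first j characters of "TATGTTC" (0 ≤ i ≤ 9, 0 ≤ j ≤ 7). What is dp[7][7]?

6

   ''  T  A  T  G  T  T  C
''  0  1  2  3  4  5  6  7
 G  1  1  2  3  3  4  5  6
 T  2  1  2  2  3  3  4  5
 G  3  2  2  3  2  3  4  5
 G  4  3  3  3  3  3  4  5
 A  5  4  3  4  4  4  4  5
 G  6  5  4  4  4  5  5  5
 A  7  6  5  5  5  5  6  6
 A  8  7  6  6  6  6  6  7
 A  9  8  7  7  7  7  7  7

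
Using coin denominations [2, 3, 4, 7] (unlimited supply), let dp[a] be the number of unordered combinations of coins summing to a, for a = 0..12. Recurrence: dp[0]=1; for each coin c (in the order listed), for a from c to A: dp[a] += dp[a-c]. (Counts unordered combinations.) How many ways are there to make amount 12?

after  coin     0     1     2     3     4     5     6     7     8     9    10    11    12
          2     1     0     1     0     1     0     1     0     1     0     1     0     1
          3     1     0     1     1     1     1     2     1     2     2     2     2     3
          4     1     0     1     1     2     1     3     2     4     3     5     4     7
          7     1     0     1     1     2     1     3     3     4     4     6     6     8

8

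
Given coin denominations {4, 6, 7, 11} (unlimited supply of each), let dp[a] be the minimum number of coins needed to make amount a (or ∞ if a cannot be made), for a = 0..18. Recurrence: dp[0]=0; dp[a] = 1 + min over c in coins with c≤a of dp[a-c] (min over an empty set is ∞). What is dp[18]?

 a  0  1  2  3  4  5  6  7  8  9 10 11 12 13 14 15 16 17 18
dp  0  -  -  -  1  -  1  1  2  -  2  1  2  2  2  2  3  2  2
(- denotes ∞ / unreachable)

2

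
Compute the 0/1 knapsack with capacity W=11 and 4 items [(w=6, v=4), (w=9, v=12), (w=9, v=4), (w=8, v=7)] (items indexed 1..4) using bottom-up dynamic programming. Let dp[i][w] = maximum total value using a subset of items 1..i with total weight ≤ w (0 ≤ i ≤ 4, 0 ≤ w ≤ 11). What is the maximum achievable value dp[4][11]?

i\w   0   1   2   3   4   5   6   7   8   9  10  11
  0   0   0   0   0   0   0   0   0   0   0   0   0
  1   0   0   0   0   0   0   4   4   4   4   4   4
  2   0   0   0   0   0   0   4   4   4  12  12  12
  3   0   0   0   0   0   0   4   4   4  12  12  12
  4   0   0   0   0   0   0   4   4   7  12  12  12

12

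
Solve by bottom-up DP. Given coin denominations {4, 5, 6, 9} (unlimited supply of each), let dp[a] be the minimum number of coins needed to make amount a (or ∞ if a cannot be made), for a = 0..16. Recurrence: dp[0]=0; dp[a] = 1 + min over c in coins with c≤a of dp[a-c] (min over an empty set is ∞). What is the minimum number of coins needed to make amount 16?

3

 a  0  1  2  3  4  5  6  7  8  9 10 11 12 13 14 15 16
dp  0  -  -  -  1  1  1  -  2  1  2  2  2  2  2  2  3
(- denotes ∞ / unreachable)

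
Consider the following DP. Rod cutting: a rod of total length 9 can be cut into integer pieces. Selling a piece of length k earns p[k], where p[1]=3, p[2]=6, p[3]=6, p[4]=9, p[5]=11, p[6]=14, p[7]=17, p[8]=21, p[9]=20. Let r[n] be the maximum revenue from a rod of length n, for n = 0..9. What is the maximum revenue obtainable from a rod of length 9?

   n    0    1    2    3    4    5    6    7    8    9
r[n]    0    3    6    9   12   15   18   21   24   27

27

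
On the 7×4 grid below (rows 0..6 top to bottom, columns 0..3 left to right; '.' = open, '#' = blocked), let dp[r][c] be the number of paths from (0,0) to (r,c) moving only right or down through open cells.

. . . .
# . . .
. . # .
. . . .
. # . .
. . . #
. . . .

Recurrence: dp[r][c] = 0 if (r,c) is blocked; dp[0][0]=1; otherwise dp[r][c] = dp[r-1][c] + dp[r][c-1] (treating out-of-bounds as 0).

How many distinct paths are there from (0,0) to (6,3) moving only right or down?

r\c   0   1   2   3
  0   1   1   1   1
  1   0   1   2   3
  2   0   1   0   3
  3   0   1   1   4
  4   0   0   1   5
  5   0   0   1   0
  6   0   0   1   1

1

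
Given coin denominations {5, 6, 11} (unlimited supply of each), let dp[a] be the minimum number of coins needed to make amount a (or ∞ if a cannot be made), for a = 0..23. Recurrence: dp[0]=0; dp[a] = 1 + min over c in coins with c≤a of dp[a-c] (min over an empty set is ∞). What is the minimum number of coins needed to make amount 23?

 a  0  1  2  3  4  5  6  7  8  9 10 11 12 13 14 15 16 17 18 19 20 21 22 23
dp  0  -  -  -  -  1  1  -  -  -  2  1  2  -  -  3  2  2  3  -  4  3  2  3
(- denotes ∞ / unreachable)

3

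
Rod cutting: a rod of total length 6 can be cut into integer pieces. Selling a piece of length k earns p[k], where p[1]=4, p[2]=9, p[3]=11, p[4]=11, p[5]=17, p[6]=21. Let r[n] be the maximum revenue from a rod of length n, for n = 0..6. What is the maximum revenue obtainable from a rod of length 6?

   n    0    1    2    3    4    5    6
r[n]    0    4    9   13   18   22   27

27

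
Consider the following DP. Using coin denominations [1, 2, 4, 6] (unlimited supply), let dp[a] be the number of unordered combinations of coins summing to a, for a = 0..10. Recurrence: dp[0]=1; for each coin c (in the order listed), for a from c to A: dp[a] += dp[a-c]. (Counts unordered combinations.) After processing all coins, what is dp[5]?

after  coin     0     1     2     3     4     5     6     7     8     9    10
          1     1     1     1     1     1     1     1     1     1     1     1
          2     1     1     2     2     3     3     4     4     5     5     6
          4     1     1     2     2     4     4     6     6     9     9    12
          6     1     1     2     2     4     4     7     7    11    11    16

4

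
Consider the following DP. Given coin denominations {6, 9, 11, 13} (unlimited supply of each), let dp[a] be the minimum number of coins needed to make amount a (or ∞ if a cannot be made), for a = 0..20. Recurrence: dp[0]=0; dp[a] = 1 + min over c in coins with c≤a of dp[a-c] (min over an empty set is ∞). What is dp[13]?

 a  0  1  2  3  4  5  6  7  8  9 10 11 12 13 14 15 16 17 18 19 20
dp  0  -  -  -  -  -  1  -  -  1  -  1  2  1  -  2  -  2  2  2  2
(- denotes ∞ / unreachable)

1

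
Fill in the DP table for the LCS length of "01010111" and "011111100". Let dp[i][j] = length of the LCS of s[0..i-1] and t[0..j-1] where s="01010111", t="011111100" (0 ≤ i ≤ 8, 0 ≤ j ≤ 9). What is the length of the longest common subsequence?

6

   ''  0  1  1  1  1  1  1  0  0
''  0  0  0  0  0  0  0  0  0  0
 0  0  1  1  1  1  1  1  1  1  1
 1  0  1  2  2  2  2  2  2  2  2
 0  0  1  2  2  2  2  2  2  3  3
 1  0  1  2  3  3  3  3  3  3  3
 0  0  1  2  3  3  3  3  3  4  4
 1  0  1  2  3  4  4  4  4  4  4
 1  0  1  2  3  4  5  5  5  5  5
 1  0  1  2  3  4  5  6  6  6  6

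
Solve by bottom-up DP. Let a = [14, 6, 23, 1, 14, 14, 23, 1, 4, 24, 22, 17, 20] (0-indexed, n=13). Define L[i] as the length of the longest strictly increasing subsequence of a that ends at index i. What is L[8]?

   i    0    1    2    3    4    5    6    7    8    9   10   11   12
a[i]   14    6   23    1   14   14   23    1    4   24   22   17   20
L[i]    1    1    2    1    2    2    3    1    2    4    3    3    4

2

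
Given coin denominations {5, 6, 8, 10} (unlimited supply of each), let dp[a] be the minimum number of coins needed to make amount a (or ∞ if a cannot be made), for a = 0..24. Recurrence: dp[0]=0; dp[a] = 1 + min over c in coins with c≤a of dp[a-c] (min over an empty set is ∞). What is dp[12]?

 a  0  1  2  3  4  5  6  7  8  9 10 11 12 13 14 15 16 17 18 19 20 21 22 23 24
dp  0  -  -  -  -  1  1  -  1  -  1  2  2  2  2  2  2  3  2  3  2  3  3  3  3
(- denotes ∞ / unreachable)

2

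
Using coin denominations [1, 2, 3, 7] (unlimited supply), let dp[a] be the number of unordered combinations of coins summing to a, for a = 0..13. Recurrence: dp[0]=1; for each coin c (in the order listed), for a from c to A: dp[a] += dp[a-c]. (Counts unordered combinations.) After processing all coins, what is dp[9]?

after  coin     0     1     2     3     4     5     6     7     8     9    10    11    12    13
          1     1     1     1     1     1     1     1     1     1     1     1     1     1     1
          2     1     1     2     2     3     3     4     4     5     5     6     6     7     7
          3     1     1     2     3     4     5     7     8    10    12    14    16    19    21
          7     1     1     2     3     4     5     7     9    11    14    17    20    24    28

14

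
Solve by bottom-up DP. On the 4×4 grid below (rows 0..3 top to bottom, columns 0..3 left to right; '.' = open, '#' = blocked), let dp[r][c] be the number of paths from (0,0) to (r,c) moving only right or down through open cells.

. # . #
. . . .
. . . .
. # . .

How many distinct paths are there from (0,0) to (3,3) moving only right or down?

7

r\c   0   1   2   3
  0   1   0   0   0
  1   1   1   1   1
  2   1   2   3   4
  3   1   0   3   7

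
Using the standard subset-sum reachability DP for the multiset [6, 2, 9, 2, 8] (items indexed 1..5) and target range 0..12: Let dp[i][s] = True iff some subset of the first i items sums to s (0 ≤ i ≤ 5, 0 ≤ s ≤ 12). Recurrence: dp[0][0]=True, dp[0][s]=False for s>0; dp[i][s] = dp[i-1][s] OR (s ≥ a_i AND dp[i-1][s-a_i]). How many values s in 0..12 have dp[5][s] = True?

i\s   0   1   2   3   4   5   6   7   8   9  10  11  12
  0   T   F   F   F   F   F   F   F   F   F   F   F   F
  1   T   F   F   F   F   F   T   F   F   F   F   F   F
  2   T   F   T   F   F   F   T   F   T   F   F   F   F
  3   T   F   T   F   F   F   T   F   T   T   F   T   F
  4   T   F   T   F   T   F   T   F   T   T   T   T   F
  5   T   F   T   F   T   F   T   F   T   T   T   T   T

9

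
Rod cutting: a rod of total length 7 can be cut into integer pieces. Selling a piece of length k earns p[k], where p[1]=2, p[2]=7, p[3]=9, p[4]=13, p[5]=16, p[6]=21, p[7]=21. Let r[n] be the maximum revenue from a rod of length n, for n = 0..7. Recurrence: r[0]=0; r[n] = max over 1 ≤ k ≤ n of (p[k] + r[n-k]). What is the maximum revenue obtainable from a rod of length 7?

   n    0    1    2    3    4    5    6    7
r[n]    0    2    7    9   14   16   21   23

23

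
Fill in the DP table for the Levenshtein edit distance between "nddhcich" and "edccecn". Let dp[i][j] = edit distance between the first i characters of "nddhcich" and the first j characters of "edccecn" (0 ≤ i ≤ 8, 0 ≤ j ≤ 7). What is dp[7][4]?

4

   ''  e  d  c  c  e  c  n
''  0  1  2  3  4  5  6  7
 n  1  1  2  3  4  5  6  6
 d  2  2  1  2  3  4  5  6
 d  3  3  2  2  3  4  5  6
 h  4  4  3  3  3  4  5  6
 c  5  5  4  3  3  4  4  5
 i  6  6  5  4  4  4  5  5
 c  7  7  6  5  4  5  4  5
 h  8  8  7  6  5  5  5  5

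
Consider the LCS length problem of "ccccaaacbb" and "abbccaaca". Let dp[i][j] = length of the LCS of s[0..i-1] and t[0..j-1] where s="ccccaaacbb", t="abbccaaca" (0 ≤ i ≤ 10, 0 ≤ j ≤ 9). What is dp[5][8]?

3

   ''  a  b  b  c  c  a  a  c  a
''  0  0  0  0  0  0  0  0  0  0
 c  0  0  0  0  1  1  1  1  1  1
 c  0  0  0  0  1  2  2  2  2  2
 c  0  0  0  0  1  2  2  2  3  3
 c  0  0  0  0  1  2  2  2  3  3
 a  0  1  1  1  1  2  3  3  3  4
 a  0  1  1  1  1  2  3  4  4  4
 a  0  1  1  1  1  2  3  4  4  5
 c  0  1  1  1  2  2  3  4  5  5
 b  0  1  2  2  2  2  3  4  5  5
 b  0  1  2  3  3  3  3  4  5  5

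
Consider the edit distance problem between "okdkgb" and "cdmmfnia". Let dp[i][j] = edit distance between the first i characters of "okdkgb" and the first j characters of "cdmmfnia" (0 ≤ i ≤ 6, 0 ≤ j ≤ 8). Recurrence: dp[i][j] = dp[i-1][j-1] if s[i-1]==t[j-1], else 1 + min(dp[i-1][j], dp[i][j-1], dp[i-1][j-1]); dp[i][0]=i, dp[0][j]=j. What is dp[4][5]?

   ''  c  d  m  m  f  n  i  a
''  0  1  2  3  4  5  6  7  8
 o  1  1  2  3  4  5  6  7  8
 k  2  2  2  3  4  5  6  7  8
 d  3  3  2  3  4  5  6  7  8
 k  4  4  3  3  4  5  6  7  8
 g  5  5  4  4  4  5  6  7  8
 b  6  6  5  5  5  5  6  7  8

5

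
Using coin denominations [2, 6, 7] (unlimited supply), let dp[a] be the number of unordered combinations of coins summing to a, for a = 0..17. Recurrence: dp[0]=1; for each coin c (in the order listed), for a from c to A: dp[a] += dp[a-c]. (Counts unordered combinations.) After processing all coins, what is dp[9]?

1

after  coin     0     1     2     3     4     5     6     7     8     9    10    11    12    13    14    15    16    17
          2     1     0     1     0     1     0     1     0     1     0     1     0     1     0     1     0     1     0
          6     1     0     1     0     1     0     2     0     2     0     2     0     3     0     3     0     3     0
          7     1     0     1     0     1     0     2     1     2     1     2     1     3     2     4     2     4     2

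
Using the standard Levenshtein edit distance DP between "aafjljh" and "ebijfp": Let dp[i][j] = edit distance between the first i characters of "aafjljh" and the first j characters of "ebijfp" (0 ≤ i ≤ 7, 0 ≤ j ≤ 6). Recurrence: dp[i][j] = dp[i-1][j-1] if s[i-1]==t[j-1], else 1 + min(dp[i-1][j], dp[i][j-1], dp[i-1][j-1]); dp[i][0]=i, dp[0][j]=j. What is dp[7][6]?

   ''  e  b  i  j  f  p
''  0  1  2  3  4  5  6
 a  1  1  2  3  4  5  6
 a  2  2  2  3  4  5  6
 f  3  3  3  3  4  4  5
 j  4  4  4  4  3  4  5
 l  5  5  5  5  4  4  5
 j  6  6  6  6  5  5  5
 h  7  7  7  7  6  6  6

6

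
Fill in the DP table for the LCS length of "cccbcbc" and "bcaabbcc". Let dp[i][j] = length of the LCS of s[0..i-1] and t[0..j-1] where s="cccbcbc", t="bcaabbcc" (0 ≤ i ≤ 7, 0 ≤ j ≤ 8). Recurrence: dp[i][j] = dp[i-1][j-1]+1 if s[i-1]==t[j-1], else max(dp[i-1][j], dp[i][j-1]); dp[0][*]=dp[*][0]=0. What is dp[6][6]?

   ''  b  c  a  a  b  b  c  c
''  0  0  0  0  0  0  0  0  0
 c  0  0  1  1  1  1  1  1  1
 c  0  0  1  1  1  1  1  2  2
 c  0  0  1  1  1  1  1  2  3
 b  0  1  1  1  1  2  2  2  3
 c  0  1  2  2  2  2  2  3  3
 b  0  1  2  2  2  3  3  3  3
 c  0  1  2  2  2  3  3  4  4

3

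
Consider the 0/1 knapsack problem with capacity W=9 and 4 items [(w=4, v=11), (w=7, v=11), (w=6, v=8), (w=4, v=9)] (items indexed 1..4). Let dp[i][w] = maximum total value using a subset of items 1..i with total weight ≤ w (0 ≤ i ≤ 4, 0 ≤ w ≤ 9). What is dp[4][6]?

11

i\w   0   1   2   3   4   5   6   7   8   9
  0   0   0   0   0   0   0   0   0   0   0
  1   0   0   0   0  11  11  11  11  11  11
  2   0   0   0   0  11  11  11  11  11  11
  3   0   0   0   0  11  11  11  11  11  11
  4   0   0   0   0  11  11  11  11  20  20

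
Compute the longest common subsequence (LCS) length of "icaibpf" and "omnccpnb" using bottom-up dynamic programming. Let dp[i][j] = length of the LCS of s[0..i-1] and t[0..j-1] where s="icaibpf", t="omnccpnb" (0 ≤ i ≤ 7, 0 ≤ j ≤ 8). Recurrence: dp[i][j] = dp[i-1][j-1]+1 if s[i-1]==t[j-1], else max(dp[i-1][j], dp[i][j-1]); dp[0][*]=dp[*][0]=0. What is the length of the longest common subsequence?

2

   ''  o  m  n  c  c  p  n  b
''  0  0  0  0  0  0  0  0  0
 i  0  0  0  0  0  0  0  0  0
 c  0  0  0  0  1  1  1  1  1
 a  0  0  0  0  1  1  1  1  1
 i  0  0  0  0  1  1  1  1  1
 b  0  0  0  0  1  1  1  1  2
 p  0  0  0  0  1  1  2  2  2
 f  0  0  0  0  1  1  2  2  2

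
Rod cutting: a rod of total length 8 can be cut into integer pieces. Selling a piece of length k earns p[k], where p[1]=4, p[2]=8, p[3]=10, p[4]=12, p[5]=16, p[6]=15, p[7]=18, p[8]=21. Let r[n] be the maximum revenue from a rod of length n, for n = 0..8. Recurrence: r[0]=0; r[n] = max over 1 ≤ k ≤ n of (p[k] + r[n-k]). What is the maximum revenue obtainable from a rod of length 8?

   n    0    1    2    3    4    5    6    7    8
r[n]    0    4    8   12   16   20   24   28   32

32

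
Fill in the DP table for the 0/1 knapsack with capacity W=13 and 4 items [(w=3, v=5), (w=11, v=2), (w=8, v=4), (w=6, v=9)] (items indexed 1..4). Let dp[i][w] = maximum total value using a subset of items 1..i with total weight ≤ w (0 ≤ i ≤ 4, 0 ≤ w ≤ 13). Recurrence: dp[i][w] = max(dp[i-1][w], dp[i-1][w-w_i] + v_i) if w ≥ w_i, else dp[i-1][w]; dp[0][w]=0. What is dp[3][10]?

5

i\w   0   1   2   3   4   5   6   7   8   9  10  11  12  13
  0   0   0   0   0   0   0   0   0   0   0   0   0   0   0
  1   0   0   0   5   5   5   5   5   5   5   5   5   5   5
  2   0   0   0   5   5   5   5   5   5   5   5   5   5   5
  3   0   0   0   5   5   5   5   5   5   5   5   9   9   9
  4   0   0   0   5   5   5   9   9   9  14  14  14  14  14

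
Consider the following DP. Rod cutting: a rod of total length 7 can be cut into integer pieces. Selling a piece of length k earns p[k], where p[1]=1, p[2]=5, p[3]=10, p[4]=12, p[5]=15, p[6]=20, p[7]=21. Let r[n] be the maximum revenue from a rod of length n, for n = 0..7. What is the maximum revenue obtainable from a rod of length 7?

22

   n    0    1    2    3    4    5    6    7
r[n]    0    1    5   10   12   15   20   22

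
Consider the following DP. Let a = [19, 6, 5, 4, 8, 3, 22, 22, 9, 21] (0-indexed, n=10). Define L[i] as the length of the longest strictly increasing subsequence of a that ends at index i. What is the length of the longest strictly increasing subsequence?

4

   i    0    1    2    3    4    5    6    7    8    9
a[i]   19    6    5    4    8    3   22   22    9   21
L[i]    1    1    1    1    2    1    3    3    3    4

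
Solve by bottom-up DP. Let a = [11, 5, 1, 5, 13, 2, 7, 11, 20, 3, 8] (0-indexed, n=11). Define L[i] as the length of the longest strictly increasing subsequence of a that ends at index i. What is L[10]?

4

   i    0    1    2    3    4    5    6    7    8    9   10
a[i]   11    5    1    5   13    2    7   11   20    3    8
L[i]    1    1    1    2    3    2    3    4    5    3    4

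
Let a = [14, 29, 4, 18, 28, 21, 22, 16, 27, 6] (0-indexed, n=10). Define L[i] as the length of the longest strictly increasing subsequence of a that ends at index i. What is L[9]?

   i    0    1    2    3    4    5    6    7    8    9
a[i]   14   29    4   18   28   21   22   16   27    6
L[i]    1    2    1    2    3    3    4    2    5    2

2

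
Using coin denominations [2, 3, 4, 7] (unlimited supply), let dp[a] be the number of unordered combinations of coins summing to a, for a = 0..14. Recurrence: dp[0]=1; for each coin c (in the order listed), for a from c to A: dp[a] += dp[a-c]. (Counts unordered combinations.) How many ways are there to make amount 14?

after  coin     0     1     2     3     4     5     6     7     8     9    10    11    12    13    14
          2     1     0     1     0     1     0     1     0     1     0     1     0     1     0     1
          3     1     0     1     1     1     1     2     1     2     2     2     2     3     2     3
          4     1     0     1     1     2     1     3     2     4     3     5     4     7     5     8
          7     1     0     1     1     2     1     3     3     4     4     6     6     8     8    11

11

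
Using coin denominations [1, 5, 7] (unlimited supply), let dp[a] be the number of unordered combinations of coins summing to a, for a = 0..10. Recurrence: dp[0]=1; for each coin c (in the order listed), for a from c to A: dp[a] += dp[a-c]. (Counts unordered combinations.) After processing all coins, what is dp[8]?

after  coin     0     1     2     3     4     5     6     7     8     9    10
          1     1     1     1     1     1     1     1     1     1     1     1
          5     1     1     1     1     1     2     2     2     2     2     3
          7     1     1     1     1     1     2     2     3     3     3     4

3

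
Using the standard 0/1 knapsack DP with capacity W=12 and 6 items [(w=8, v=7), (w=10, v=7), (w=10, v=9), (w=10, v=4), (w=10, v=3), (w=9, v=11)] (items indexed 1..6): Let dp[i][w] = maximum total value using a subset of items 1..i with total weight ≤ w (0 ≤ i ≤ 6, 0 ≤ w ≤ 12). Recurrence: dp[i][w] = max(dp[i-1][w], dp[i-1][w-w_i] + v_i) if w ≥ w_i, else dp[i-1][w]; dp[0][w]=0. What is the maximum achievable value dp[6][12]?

i\w   0   1   2   3   4   5   6   7   8   9  10  11  12
  0   0   0   0   0   0   0   0   0   0   0   0   0   0
  1   0   0   0   0   0   0   0   0   7   7   7   7   7
  2   0   0   0   0   0   0   0   0   7   7   7   7   7
  3   0   0   0   0   0   0   0   0   7   7   9   9   9
  4   0   0   0   0   0   0   0   0   7   7   9   9   9
  5   0   0   0   0   0   0   0   0   7   7   9   9   9
  6   0   0   0   0   0   0   0   0   7  11  11  11  11

11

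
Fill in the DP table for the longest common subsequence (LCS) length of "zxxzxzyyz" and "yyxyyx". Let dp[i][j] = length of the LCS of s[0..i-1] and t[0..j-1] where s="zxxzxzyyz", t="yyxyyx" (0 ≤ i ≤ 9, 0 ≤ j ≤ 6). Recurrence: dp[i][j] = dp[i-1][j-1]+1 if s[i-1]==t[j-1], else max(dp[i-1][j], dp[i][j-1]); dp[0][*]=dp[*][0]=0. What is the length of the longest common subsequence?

3

   ''  y  y  x  y  y  x
''  0  0  0  0  0  0  0
 z  0  0  0  0  0  0  0
 x  0  0  0  1  1  1  1
 x  0  0  0  1  1  1  2
 z  0  0  0  1  1  1  2
 x  0  0  0  1  1  1  2
 z  0  0  0  1  1  1  2
 y  0  1  1  1  2  2  2
 y  0  1  2  2  2  3  3
 z  0  1  2  2  2  3  3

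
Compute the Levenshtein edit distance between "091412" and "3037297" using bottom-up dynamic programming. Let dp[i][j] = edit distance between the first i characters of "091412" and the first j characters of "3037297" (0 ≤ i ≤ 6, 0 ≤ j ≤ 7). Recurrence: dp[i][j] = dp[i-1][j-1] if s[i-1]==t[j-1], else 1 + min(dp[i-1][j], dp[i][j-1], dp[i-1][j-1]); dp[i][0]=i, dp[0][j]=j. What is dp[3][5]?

4

   ''  3  0  3  7  2  9  7
''  0  1  2  3  4  5  6  7
 0  1  1  1  2  3  4  5  6
 9  2  2  2  2  3  4  4  5
 1  3  3  3  3  3  4  5  5
 4  4  4  4  4  4  4  5  6
 1  5  5  5  5  5  5  5  6
 2  6  6  6  6  6  5  6  6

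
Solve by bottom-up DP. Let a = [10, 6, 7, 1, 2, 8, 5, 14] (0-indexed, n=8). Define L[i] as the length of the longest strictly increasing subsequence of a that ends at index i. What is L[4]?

2

   i    0    1    2    3    4    5    6    7
a[i]   10    6    7    1    2    8    5   14
L[i]    1    1    2    1    2    3    3    4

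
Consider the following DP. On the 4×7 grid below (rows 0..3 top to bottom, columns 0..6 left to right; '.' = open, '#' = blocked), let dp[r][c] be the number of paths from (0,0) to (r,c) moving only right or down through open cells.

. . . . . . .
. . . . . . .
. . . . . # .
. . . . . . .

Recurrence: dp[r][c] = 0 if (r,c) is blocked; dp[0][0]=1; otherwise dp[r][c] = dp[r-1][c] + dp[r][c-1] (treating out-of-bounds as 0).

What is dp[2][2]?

r\c   0   1   2   3   4   5   6
  0   1   1   1   1   1   1   1
  1   1   2   3   4   5   6   7
  2   1   3   6  10  15   0   7
  3   1   4  10  20  35  35  42

6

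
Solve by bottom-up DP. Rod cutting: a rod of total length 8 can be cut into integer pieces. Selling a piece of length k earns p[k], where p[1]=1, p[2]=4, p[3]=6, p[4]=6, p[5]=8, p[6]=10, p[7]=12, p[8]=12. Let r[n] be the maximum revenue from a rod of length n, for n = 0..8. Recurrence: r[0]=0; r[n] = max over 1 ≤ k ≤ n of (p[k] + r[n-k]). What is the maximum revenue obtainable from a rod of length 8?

16

   n    0    1    2    3    4    5    6    7    8
r[n]    0    1    4    6    8   10   12   14   16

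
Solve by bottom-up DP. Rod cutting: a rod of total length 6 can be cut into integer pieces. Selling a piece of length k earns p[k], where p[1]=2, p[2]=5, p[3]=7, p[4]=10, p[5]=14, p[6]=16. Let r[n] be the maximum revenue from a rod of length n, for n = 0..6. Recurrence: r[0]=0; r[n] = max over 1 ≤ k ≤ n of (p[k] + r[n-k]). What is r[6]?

   n    0    1    2    3    4    5    6
r[n]    0    2    5    7   10   14   16

16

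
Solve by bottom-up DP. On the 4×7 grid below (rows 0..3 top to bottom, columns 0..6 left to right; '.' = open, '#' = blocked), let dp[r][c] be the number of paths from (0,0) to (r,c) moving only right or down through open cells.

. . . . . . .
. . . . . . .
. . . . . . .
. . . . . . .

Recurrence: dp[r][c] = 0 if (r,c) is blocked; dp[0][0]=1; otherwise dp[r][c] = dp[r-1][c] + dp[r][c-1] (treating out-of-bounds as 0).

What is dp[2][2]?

r\c   0   1   2   3   4   5   6
  0   1   1   1   1   1   1   1
  1   1   2   3   4   5   6   7
  2   1   3   6  10  15  21  28
  3   1   4  10  20  35  56  84

6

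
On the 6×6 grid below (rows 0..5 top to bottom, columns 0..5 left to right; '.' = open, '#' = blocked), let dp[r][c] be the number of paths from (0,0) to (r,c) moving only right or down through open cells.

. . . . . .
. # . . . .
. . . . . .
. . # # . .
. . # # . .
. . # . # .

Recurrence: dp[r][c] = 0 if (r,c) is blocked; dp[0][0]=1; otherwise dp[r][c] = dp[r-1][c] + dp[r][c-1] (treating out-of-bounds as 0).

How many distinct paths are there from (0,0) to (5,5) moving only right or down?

25

r\c   0   1   2   3   4   5
  0   1   1   1   1   1   1
  1   1   0   1   2   3   4
  2   1   1   2   4   7  11
  3   1   2   0   0   7  18
  4   1   3   0   0   7  25
  5   1   4   0   0   0  25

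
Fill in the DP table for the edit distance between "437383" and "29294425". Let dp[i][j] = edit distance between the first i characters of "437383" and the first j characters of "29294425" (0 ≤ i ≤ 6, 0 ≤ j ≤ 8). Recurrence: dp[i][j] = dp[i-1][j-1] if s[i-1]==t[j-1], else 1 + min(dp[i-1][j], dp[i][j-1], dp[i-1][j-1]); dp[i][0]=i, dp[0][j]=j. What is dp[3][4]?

   ''  2  9  2  9  4  4  2  5
''  0  1  2  3  4  5  6  7  8
 4  1  1  2  3  4  4  5  6  7
 3  2  2  2  3  4  5  5  6  7
 7  3  3  3  3  4  5  6  6  7
 3  4  4  4  4  4  5  6  7  7
 8  5  5  5  5  5  5  6  7  8
 3  6  6  6  6  6  6  6  7  8

4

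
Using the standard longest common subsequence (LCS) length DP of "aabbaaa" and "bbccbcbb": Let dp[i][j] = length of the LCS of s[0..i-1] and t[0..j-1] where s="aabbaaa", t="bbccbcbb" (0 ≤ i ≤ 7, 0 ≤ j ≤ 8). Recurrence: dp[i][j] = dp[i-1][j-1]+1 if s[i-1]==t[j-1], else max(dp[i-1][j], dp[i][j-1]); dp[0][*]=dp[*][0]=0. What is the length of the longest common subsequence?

   ''  b  b  c  c  b  c  b  b
''  0  0  0  0  0  0  0  0  0
 a  0  0  0  0  0  0  0  0  0
 a  0  0  0  0  0  0  0  0  0
 b  0  1  1  1  1  1  1  1  1
 b  0  1  2  2  2  2  2  2  2
 a  0  1  2  2  2  2  2  2  2
 a  0  1  2  2  2  2  2  2  2
 a  0  1  2  2  2  2  2  2  2

2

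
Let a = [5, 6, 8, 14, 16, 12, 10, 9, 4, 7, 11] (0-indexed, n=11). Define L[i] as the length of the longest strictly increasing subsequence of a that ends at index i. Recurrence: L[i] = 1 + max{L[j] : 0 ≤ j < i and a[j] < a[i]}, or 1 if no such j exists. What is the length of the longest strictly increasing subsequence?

5

   i    0    1    2    3    4    5    6    7    8    9   10
a[i]    5    6    8   14   16   12   10    9    4    7   11
L[i]    1    2    3    4    5    4    4    4    1    3    5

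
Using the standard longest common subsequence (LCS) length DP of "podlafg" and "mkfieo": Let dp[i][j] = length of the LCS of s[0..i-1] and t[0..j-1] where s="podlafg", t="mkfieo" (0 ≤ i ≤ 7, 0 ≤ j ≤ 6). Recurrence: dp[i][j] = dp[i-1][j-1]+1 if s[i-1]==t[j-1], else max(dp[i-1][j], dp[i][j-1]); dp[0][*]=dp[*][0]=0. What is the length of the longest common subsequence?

1

   ''  m  k  f  i  e  o
''  0  0  0  0  0  0  0
 p  0  0  0  0  0  0  0
 o  0  0  0  0  0  0  1
 d  0  0  0  0  0  0  1
 l  0  0  0  0  0  0  1
 a  0  0  0  0  0  0  1
 f  0  0  0  1  1  1  1
 g  0  0  0  1  1  1  1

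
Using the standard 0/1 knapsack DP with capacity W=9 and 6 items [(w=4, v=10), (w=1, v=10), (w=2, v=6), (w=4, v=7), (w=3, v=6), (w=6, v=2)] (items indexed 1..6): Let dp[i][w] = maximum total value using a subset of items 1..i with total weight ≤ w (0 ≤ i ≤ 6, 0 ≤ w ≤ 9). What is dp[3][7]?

26

i\w   0   1   2   3   4   5   6   7   8   9
  0   0   0   0   0   0   0   0   0   0   0
  1   0   0   0   0  10  10  10  10  10  10
  2   0  10  10  10  10  20  20  20  20  20
  3   0  10  10  16  16  20  20  26  26  26
  4   0  10  10  16  16  20  20  26  26  27
  5   0  10  10  16  16  20  22  26  26  27
  6   0  10  10  16  16  20  22  26  26  27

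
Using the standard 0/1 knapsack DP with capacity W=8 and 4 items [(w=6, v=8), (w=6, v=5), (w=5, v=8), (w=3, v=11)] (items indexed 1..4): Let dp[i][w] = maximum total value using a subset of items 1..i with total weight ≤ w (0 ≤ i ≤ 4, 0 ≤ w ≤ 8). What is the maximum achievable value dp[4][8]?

19

i\w   0   1   2   3   4   5   6   7   8
  0   0   0   0   0   0   0   0   0   0
  1   0   0   0   0   0   0   8   8   8
  2   0   0   0   0   0   0   8   8   8
  3   0   0   0   0   0   8   8   8   8
  4   0   0   0  11  11  11  11  11  19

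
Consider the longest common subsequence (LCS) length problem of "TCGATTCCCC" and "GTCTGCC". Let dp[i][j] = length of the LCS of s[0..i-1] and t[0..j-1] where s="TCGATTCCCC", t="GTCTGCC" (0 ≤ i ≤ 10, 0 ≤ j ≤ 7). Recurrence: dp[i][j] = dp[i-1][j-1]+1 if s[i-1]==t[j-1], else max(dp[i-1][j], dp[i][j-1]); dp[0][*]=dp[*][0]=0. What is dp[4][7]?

   ''  G  T  C  T  G  C  C
''  0  0  0  0  0  0  0  0
 T  0  0  1  1  1  1  1  1
 C  0  0  1  2  2  2  2  2
 G  0  1  1  2  2  3  3  3
 A  0  1  1  2  2  3  3  3
 T  0  1  2  2  3  3  3  3
 T  0  1  2  2  3  3  3  3
 C  0  1  2  3  3  3  4  4
 C  0  1  2  3  3  3  4  5
 C  0  1  2  3  3  3  4  5
 C  0  1  2  3  3  3  4  5

3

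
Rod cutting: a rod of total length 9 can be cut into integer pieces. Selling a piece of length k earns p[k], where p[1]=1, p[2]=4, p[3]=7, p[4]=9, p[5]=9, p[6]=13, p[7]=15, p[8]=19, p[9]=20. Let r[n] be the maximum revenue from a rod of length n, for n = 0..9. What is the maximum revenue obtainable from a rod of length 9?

   n    0    1    2    3    4    5    6    7    8    9
r[n]    0    1    4    7    9   11   14   16   19   21

21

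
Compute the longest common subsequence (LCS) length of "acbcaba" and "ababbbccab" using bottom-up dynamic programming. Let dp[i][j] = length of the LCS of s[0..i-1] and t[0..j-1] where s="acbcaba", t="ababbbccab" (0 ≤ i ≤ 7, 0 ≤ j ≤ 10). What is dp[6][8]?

   ''  a  b  a  b  b  b  c  c  a  b
''  0  0  0  0  0  0  0  0  0  0  0
 a  0  1  1  1  1  1  1  1  1  1  1
 c  0  1  1  1  1  1  1  2  2  2  2
 b  0  1  2  2  2  2  2  2  2  2  3
 c  0  1  2  2  2  2  2  3  3  3  3
 a  0  1  2  3  3  3  3  3  3  4  4
 b  0  1  2  3  4  4  4  4  4  4  5
 a  0  1  2  3  4  4  4  4  4  5  5

4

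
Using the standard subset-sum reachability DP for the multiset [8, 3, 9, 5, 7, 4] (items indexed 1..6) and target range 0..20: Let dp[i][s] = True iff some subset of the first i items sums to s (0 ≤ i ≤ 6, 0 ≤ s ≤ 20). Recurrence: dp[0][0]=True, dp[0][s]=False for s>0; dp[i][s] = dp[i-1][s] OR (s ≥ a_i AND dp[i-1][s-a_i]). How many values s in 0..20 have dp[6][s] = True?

18

i\s   0   1   2   3   4   5   6   7   8   9  10  11  12  13  14  15  16  17  18  19  20
  0   T   F   F   F   F   F   F   F   F   F   F   F   F   F   F   F   F   F   F   F   F
  1   T   F   F   F   F   F   F   F   T   F   F   F   F   F   F   F   F   F   F   F   F
  2   T   F   F   T   F   F   F   F   T   F   F   T   F   F   F   F   F   F   F   F   F
  3   T   F   F   T   F   F   F   F   T   T   F   T   T   F   F   F   F   T   F   F   T
  4   T   F   F   T   F   T   F   F   T   T   F   T   T   T   T   F   T   T   F   F   T
  5   T   F   F   T   F   T   F   T   T   T   T   T   T   T   T   T   T   T   T   T   T
  6   T   F   F   T   T   T   F   T   T   T   T   T   T   T   T   T   T   T   T   T   T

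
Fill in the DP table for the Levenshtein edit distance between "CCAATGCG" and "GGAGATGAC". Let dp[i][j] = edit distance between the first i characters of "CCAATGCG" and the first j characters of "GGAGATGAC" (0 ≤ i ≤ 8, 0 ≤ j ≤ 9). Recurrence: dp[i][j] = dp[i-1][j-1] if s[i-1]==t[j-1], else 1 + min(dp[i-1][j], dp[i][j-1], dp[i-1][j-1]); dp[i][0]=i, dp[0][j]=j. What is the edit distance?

5

   ''  G  G  A  G  A  T  G  A  C
''  0  1  2  3  4  5  6  7  8  9
 C  1  1  2  3  4  5  6  7  8  8
 C  2  2  2  3  4  5  6  7  8  8
 A  3  3  3  2  3  4  5  6  7  8
 A  4  4  4  3  3  3  4  5  6  7
 T  5  5  5  4  4  4  3  4  5  6
 G  6  5  5  5  4  5  4  3  4  5
 C  7  6  6  6  5  5  5  4  4  4
 G  8  7  6  7  6  6  6  5  5  5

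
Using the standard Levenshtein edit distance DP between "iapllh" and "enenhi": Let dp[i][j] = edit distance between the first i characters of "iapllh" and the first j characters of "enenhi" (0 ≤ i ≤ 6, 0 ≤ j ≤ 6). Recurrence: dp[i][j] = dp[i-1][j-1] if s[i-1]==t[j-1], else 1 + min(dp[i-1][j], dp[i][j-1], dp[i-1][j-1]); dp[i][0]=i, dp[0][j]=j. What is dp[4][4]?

   ''  e  n  e  n  h  i
''  0  1  2  3  4  5  6
 i  1  1  2  3  4  5  5
 a  2  2  2  3  4  5  6
 p  3  3  3  3  4  5  6
 l  4  4  4  4  4  5  6
 l  5  5  5  5  5  5  6
 h  6  6  6  6  6  5  6

4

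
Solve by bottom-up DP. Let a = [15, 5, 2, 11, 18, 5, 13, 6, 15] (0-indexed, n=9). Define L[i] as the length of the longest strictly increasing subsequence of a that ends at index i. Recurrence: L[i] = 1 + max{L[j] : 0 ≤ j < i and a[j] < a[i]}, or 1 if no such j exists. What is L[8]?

   i    0    1    2    3    4    5    6    7    8
a[i]   15    5    2   11   18    5   13    6   15
L[i]    1    1    1    2    3    2    3    3    4

4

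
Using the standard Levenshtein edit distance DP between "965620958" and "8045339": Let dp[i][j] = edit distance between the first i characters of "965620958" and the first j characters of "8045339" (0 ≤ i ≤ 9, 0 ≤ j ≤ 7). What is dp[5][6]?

   ''  8  0  4  5  3  3  9
''  0  1  2  3  4  5  6  7
 9  1  1  2  3  4  5  6  6
 6  2  2  2  3  4  5  6  7
 5  3  3  3  3  3  4  5  6
 6  4  4  4  4  4  4  5  6
 2  5  5  5  5  5  5  5  6
 0  6  6  5  6  6  6  6  6
 9  7  7  6  6  7  7  7  6
 5  8  8  7  7  6  7  8  7
 8  9  8  8  8  7  7  8  8

5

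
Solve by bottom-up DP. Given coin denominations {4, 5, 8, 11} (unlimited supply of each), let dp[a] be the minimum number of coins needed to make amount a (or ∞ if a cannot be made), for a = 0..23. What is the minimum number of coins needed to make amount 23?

 a  0  1  2  3  4  5  6  7  8  9 10 11 12 13 14 15 16 17 18 19 20 21 22 23
dp  0  -  -  -  1  1  -  -  1  2  2  1  2  2  3  2  2  3  3  2  3  3  2  3
(- denotes ∞ / unreachable)

3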